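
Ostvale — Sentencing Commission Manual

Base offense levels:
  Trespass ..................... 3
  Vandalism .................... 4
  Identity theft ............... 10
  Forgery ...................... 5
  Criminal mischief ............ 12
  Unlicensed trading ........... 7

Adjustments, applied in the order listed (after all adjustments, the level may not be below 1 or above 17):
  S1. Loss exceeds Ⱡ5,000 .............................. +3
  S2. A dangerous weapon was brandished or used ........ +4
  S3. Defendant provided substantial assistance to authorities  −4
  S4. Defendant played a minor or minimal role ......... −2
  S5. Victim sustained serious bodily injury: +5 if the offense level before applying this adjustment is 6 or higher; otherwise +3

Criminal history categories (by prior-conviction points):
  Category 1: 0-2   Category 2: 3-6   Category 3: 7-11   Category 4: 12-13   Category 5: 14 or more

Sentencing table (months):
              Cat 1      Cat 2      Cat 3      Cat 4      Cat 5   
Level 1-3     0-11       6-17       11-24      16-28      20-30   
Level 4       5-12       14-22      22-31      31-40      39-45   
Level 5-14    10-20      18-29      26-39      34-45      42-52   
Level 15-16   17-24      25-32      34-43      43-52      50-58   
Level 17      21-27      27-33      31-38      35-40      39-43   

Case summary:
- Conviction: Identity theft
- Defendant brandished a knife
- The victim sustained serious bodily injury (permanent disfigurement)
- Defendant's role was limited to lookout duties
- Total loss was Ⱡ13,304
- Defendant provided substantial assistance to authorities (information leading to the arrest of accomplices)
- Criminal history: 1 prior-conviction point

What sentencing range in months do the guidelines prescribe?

Base offense level for identity theft: 10.
S1 applies: 10 + 3 = 13.
S2 applies: 13 + 4 = 17.
S3 applies: 17 − 4 = 13.
S4 applies: 13 − 2 = 11.
S5 applies (level before this adjustment is 11 ≥ 6, so +5): 11 + 5 = 16.
Final offense level: 16.
Criminal history: 1 prior point → Category 1 (0-2).
Level 16 falls in the 15-16 band.
Grid: Level 15-16 × Category 1 = 17-24 months.

17-24 months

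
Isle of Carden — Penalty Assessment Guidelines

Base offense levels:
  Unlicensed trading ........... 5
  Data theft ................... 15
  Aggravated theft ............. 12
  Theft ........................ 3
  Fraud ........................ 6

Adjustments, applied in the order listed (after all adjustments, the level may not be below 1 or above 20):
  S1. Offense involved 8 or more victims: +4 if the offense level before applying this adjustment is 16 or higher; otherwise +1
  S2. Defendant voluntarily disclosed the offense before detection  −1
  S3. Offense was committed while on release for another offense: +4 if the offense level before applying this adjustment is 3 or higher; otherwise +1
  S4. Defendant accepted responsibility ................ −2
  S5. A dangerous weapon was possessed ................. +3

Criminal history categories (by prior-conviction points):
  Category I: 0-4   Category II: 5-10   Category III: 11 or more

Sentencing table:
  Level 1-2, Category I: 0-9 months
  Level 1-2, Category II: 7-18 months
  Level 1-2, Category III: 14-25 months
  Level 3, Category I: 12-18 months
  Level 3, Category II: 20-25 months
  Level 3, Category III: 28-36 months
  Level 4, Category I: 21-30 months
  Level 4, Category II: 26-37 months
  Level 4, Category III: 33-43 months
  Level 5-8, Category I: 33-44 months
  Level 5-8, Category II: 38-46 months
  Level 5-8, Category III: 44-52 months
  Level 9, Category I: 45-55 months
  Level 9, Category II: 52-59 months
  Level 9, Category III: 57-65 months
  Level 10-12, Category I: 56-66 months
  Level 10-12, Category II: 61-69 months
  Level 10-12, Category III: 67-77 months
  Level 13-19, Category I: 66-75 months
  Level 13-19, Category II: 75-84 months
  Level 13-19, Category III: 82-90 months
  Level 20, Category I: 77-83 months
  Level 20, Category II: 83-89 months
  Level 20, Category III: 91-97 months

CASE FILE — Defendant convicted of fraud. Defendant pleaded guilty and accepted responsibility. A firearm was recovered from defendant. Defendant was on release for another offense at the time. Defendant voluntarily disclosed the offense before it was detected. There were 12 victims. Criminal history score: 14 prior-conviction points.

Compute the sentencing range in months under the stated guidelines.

Base offense level for fraud: 6.
S1 applies (level before this adjustment is 6 < 16, so +1): 6 + 1 = 7.
S2 applies: 7 − 1 = 6.
S3 applies (level before this adjustment is 6 ≥ 3, so +4): 6 + 4 = 10.
S4 applies: 10 − 2 = 8.
S5 applies: 8 + 3 = 11.
Final offense level: 11.
Criminal history: 14 prior points → Category III (11+).
Level 11 falls in the 10-12 band.
Grid: Level 10-12 × Category III = 67-77 months.

67-77 months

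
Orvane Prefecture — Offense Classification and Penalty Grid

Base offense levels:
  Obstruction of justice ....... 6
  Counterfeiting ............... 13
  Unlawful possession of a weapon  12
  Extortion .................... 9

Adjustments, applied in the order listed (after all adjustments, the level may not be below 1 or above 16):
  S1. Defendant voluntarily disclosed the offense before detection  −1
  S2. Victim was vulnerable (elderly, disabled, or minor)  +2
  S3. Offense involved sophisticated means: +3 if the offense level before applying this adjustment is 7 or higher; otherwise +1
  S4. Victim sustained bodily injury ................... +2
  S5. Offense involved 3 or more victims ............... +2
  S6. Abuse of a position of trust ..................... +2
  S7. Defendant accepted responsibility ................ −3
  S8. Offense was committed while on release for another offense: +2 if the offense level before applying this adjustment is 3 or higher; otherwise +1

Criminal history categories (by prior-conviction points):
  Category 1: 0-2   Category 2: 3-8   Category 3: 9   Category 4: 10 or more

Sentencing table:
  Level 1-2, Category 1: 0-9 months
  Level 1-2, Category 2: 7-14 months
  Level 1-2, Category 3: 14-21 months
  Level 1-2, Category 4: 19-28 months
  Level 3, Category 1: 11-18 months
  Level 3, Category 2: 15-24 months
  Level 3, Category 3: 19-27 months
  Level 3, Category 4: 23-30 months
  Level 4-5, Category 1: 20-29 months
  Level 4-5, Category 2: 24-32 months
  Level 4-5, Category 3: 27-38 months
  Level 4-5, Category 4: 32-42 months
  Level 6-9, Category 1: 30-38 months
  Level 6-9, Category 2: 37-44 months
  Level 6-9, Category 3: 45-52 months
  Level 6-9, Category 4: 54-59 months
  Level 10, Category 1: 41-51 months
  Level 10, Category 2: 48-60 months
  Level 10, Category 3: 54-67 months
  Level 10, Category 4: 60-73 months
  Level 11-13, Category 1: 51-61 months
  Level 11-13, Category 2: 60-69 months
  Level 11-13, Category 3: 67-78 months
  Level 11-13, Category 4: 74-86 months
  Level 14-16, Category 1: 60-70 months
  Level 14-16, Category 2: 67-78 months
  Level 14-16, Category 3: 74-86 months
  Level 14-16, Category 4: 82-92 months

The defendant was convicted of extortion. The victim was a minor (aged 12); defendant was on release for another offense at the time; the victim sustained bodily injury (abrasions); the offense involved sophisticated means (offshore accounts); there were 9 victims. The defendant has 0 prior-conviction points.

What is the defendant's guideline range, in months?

Base offense level for extortion: 9.
S1 does not apply.
S2 applies: 9 + 2 = 11.
S3 applies (level before this adjustment is 11 ≥ 7, so +3): 11 + 3 = 14.
S4 applies: 14 + 2 = 16.
S5 applies: 16 + 2 = 18.
S7 does not apply.
S8 applies (level before this adjustment is 18 ≥ 3, so +2): 18 + 2 = 20.
Level 20 exceeds the maximum of 16; capped at 16.
Final offense level: 16.
Criminal history: 0 prior points → Category 1 (0-2).
Level 16 falls in the 14-16 band.
Grid: Level 14-16 × Category 1 = 60-70 months.

60-70 months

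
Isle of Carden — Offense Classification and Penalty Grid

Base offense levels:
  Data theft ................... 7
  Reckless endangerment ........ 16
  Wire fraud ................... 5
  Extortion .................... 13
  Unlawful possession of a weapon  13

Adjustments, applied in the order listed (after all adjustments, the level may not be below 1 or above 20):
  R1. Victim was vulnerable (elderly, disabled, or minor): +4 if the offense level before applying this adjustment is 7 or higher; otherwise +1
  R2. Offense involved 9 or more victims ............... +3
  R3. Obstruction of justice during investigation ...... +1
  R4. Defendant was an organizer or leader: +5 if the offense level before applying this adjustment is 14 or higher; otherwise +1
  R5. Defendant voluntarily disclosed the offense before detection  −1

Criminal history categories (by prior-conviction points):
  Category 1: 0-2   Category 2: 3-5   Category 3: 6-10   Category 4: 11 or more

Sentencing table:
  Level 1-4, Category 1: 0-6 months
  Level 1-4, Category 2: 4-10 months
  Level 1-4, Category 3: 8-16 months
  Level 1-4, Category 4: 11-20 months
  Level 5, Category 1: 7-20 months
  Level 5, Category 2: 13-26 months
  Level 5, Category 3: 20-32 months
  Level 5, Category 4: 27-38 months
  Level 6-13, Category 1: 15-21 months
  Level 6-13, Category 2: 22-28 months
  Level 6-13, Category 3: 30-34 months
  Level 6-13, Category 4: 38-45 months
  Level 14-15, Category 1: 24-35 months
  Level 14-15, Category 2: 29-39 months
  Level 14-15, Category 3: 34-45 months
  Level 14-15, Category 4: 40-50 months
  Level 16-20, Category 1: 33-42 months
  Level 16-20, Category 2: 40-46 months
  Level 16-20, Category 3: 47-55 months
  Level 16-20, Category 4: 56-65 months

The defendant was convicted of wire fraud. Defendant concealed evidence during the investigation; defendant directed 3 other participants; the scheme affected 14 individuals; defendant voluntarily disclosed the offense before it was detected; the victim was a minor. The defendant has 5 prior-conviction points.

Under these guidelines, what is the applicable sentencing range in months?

Base offense level for wire fraud: 5.
R1 applies (level before this adjustment is 5 < 7, so +1): 5 + 1 = 6.
R2 applies: 6 + 3 = 9.
R3 applies: 9 + 1 = 10.
R4 applies (level before this adjustment is 10 < 14, so +1): 10 + 1 = 11.
R5 applies: 11 − 1 = 10.
Final offense level: 10.
Criminal history: 5 prior points → Category 2 (3-5).
Level 10 falls in the 6-13 band.
Grid: Level 6-13 × Category 2 = 22-28 months.

22-28 months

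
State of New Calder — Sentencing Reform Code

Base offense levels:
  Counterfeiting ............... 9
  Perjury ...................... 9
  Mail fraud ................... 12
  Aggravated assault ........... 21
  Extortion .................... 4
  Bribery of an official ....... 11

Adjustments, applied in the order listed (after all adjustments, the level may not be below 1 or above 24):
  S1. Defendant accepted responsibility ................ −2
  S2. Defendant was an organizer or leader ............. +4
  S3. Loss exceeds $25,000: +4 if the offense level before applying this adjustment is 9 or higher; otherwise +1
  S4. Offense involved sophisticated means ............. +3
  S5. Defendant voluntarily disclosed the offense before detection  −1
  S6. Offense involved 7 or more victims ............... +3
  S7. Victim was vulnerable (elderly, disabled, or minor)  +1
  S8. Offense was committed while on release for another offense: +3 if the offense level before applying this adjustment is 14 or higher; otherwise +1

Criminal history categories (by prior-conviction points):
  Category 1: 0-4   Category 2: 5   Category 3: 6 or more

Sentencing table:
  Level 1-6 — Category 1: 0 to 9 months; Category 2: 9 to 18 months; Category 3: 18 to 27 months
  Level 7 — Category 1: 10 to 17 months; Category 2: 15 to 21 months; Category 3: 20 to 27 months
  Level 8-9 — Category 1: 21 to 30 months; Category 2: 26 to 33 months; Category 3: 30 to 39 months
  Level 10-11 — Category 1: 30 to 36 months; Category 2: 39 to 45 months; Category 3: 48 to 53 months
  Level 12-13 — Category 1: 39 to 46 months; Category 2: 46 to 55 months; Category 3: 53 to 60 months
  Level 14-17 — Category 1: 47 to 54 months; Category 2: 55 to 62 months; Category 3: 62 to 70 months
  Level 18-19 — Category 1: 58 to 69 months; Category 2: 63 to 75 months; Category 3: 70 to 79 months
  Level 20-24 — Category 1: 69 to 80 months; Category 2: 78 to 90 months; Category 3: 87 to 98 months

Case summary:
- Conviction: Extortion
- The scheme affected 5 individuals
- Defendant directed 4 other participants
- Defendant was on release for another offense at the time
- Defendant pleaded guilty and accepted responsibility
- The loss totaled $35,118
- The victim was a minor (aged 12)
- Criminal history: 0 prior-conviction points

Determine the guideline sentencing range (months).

Base offense level for extortion: 4.
S1 applies: 4 − 2 = 2.
S2 applies: 2 + 4 = 6.
S3 applies (level before this adjustment is 6 < 9, so +1): 6 + 1 = 7.
S4 does not apply.
S6 does not apply.
S7 applies: 7 + 1 = 8.
S8 applies (level before this adjustment is 8 < 14, so +1): 8 + 1 = 9.
Final offense level: 9.
Criminal history: 0 prior points → Category 1 (0-4).
Level 9 falls in the 8-9 band.
Grid: Level 8-9 × Category 1 = 21-30 months.

21-30 months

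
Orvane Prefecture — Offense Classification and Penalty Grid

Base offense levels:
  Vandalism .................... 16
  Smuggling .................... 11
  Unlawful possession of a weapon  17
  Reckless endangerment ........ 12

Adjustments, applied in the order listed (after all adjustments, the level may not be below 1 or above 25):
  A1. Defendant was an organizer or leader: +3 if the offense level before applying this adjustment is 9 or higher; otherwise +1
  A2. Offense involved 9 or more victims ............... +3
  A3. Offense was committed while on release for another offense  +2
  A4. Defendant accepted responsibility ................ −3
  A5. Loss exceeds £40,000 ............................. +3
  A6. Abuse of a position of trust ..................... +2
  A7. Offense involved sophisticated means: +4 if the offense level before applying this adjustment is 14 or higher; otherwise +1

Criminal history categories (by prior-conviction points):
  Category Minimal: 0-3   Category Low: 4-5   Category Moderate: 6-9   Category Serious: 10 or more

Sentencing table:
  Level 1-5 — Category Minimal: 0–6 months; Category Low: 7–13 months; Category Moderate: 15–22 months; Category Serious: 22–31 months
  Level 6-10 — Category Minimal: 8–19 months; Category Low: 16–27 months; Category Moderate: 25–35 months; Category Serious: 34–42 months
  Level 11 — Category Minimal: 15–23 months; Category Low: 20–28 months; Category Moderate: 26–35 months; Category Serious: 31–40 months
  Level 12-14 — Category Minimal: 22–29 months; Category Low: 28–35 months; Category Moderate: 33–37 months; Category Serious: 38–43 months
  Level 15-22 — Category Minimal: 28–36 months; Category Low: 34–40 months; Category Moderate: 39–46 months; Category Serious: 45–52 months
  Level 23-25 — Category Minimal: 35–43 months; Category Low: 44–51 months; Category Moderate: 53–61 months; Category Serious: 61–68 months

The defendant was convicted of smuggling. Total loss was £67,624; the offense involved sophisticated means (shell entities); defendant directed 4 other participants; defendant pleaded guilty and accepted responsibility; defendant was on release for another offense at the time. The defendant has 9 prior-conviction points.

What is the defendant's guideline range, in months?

Base offense level for smuggling: 11.
A1 applies (level before this adjustment is 11 ≥ 9, so +3): 11 + 3 = 14.
A2 does not apply.
A3 applies: 14 + 2 = 16.
A4 applies: 16 − 3 = 13.
A5 applies: 13 + 3 = 16.
A7 applies (level before this adjustment is 16 ≥ 14, so +4): 16 + 4 = 20.
Final offense level: 20.
Criminal history: 9 prior points → Category Moderate (6-9).
Level 20 falls in the 15-22 band.
Grid: Level 15-22 × Category Moderate = 39-46 months.

39-46 months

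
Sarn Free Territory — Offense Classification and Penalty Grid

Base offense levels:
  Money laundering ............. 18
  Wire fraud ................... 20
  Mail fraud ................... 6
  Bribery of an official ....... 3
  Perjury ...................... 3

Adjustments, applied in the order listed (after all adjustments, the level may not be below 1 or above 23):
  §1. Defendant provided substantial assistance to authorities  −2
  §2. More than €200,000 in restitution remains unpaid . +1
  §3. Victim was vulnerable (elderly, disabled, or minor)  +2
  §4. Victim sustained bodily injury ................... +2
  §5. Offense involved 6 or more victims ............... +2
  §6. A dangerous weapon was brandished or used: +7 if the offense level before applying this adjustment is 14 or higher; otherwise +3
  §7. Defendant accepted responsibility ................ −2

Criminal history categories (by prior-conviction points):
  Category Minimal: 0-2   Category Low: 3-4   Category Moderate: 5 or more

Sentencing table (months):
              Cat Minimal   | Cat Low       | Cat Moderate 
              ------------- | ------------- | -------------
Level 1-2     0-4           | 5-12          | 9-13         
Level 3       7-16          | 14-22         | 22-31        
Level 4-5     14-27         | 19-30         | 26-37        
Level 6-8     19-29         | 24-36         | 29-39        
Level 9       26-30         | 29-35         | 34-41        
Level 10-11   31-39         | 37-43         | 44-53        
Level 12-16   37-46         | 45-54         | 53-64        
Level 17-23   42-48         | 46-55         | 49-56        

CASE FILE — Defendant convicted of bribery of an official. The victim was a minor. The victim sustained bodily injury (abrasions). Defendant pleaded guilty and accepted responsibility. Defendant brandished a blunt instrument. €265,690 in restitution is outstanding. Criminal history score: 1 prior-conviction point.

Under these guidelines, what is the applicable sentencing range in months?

Base offense level for bribery of an official: 3.
§2 applies: 3 + 1 = 4.
§3 applies: 4 + 2 = 6.
§4 applies: 6 + 2 = 8.
§5 does not apply.
§6 applies (level before this adjustment is 8 < 14, so +3): 8 + 3 = 11.
§7 applies: 11 − 2 = 9.
Final offense level: 9.
Criminal history: 1 prior point → Category Minimal (0-2).
Level 9 falls in the 9 band.
Grid: Level 9 × Category Minimal = 26-30 months.

26-30 months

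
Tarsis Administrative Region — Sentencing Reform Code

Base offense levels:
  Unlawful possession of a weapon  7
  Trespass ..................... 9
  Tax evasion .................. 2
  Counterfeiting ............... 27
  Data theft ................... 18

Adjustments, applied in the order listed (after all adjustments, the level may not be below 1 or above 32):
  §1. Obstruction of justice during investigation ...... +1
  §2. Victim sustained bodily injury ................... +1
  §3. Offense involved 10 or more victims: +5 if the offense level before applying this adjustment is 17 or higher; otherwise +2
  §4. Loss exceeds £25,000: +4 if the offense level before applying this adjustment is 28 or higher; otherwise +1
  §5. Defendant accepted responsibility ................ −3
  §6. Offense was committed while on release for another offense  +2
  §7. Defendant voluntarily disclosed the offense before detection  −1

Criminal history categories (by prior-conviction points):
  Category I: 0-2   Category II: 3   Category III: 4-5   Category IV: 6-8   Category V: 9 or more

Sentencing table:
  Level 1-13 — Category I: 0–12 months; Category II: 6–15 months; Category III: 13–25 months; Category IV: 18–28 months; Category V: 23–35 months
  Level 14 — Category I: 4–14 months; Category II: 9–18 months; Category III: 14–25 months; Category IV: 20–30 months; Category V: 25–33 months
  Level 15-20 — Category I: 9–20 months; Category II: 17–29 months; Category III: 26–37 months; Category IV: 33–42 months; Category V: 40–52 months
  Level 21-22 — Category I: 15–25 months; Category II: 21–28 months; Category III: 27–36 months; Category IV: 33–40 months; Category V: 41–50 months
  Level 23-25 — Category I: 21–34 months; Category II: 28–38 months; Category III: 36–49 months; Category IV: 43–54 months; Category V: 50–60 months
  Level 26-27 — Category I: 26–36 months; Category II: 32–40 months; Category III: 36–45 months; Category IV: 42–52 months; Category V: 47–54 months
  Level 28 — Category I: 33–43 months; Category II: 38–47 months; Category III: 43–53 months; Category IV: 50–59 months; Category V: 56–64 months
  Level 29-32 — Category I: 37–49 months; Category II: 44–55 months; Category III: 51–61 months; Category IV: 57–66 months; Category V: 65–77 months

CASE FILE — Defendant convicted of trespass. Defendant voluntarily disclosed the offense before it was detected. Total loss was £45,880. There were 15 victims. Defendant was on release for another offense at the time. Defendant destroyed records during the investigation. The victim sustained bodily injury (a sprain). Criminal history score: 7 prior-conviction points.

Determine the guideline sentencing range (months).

33-42 months

Base offense level for trespass: 9.
§1 applies: 9 + 1 = 10.
§2 applies: 10 + 1 = 11.
§3 applies (level before this adjustment is 11 < 17, so +2): 11 + 2 = 13.
§4 applies (level before this adjustment is 13 < 28, so +1): 13 + 1 = 14.
§5 does not apply.
§6 applies: 14 + 2 = 16.
§7 applies: 16 − 1 = 15.
Final offense level: 15.
Criminal history: 7 prior points → Category IV (6-8).
Level 15 falls in the 15-20 band.
Grid: Level 15-20 × Category IV = 33-42 months.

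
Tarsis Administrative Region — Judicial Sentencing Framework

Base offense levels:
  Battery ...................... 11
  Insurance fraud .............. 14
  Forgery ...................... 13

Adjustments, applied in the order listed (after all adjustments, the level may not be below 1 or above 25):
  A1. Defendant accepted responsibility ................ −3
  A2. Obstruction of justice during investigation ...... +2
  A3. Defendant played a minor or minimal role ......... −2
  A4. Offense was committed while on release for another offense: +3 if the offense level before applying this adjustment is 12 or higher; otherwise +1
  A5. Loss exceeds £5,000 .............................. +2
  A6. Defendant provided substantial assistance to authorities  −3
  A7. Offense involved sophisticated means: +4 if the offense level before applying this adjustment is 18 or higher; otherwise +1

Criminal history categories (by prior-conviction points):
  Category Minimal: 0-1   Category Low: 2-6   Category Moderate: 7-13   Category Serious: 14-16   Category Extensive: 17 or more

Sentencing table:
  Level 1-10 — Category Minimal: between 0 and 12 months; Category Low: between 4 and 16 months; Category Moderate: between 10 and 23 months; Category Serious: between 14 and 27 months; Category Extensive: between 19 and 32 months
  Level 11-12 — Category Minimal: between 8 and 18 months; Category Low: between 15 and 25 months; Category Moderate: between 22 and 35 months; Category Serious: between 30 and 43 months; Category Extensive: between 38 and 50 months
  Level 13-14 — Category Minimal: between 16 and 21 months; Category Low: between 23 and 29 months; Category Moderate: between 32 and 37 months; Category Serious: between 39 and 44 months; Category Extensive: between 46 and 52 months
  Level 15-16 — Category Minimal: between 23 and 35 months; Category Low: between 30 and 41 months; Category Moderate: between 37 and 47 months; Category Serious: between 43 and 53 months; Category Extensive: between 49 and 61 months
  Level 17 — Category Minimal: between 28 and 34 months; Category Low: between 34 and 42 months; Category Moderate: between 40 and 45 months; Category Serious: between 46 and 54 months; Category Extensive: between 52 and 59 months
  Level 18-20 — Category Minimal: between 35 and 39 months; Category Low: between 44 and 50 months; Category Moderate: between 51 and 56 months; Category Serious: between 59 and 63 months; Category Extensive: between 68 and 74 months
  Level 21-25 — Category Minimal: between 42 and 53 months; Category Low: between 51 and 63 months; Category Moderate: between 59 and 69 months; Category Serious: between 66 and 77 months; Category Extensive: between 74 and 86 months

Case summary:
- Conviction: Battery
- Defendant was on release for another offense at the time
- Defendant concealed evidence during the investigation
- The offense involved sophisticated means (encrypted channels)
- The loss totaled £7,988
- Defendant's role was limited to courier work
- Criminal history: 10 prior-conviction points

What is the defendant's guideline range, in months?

37-47 months

Base offense level for battery: 11.
A1 does not apply.
A2 applies: 11 + 2 = 13.
A3 applies: 13 − 2 = 11.
A4 applies (level before this adjustment is 11 < 12, so +1): 11 + 1 = 12.
A5 applies: 12 + 2 = 14.
A7 applies (level before this adjustment is 14 < 18, so +1): 14 + 1 = 15.
Final offense level: 15.
Criminal history: 10 prior points → Category Moderate (7-13).
Level 15 falls in the 15-16 band.
Grid: Level 15-16 × Category Moderate = 37-47 months.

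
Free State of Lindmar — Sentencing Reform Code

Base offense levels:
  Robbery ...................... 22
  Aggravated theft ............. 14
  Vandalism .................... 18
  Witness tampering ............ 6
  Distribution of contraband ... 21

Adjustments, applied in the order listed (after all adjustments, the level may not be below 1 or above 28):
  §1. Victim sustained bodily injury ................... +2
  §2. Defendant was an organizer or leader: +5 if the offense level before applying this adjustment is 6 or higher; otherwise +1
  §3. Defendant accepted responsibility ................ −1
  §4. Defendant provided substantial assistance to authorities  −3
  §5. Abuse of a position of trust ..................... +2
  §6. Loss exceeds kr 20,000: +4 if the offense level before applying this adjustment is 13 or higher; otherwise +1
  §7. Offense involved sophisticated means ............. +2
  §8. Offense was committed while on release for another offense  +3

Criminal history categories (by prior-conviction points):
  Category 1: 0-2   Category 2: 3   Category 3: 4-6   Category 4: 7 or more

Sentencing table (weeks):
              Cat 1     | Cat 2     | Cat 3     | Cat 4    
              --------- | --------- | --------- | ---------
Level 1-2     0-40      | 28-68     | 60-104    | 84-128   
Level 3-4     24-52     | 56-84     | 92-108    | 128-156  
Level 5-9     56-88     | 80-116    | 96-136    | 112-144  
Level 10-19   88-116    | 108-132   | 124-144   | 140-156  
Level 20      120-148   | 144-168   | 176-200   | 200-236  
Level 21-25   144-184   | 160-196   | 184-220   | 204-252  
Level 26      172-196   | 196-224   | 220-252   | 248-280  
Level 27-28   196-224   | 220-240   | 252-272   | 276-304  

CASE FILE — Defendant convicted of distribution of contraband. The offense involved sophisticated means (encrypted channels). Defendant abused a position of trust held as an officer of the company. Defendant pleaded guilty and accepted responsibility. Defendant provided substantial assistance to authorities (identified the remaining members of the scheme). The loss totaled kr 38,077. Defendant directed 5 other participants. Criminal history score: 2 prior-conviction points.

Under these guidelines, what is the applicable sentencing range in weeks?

196-224 weeks

Base offense level for distribution of contraband: 21.
§2 applies (level before this adjustment is 21 ≥ 6, so +5): 21 + 5 = 26.
§3 applies: 26 − 1 = 25.
§4 applies: 25 − 3 = 22.
§5 applies: 22 + 2 = 24.
§6 applies (level before this adjustment is 24 ≥ 13, so +4): 24 + 4 = 28.
§7 applies: 28 + 2 = 30.
§8 does not apply.
Level 30 exceeds the maximum of 28; capped at 28.
Final offense level: 28.
Criminal history: 2 prior points → Category 1 (0-2).
Level 28 falls in the 27-28 band.
Grid: Level 27-28 × Category 1 = 196-224 weeks.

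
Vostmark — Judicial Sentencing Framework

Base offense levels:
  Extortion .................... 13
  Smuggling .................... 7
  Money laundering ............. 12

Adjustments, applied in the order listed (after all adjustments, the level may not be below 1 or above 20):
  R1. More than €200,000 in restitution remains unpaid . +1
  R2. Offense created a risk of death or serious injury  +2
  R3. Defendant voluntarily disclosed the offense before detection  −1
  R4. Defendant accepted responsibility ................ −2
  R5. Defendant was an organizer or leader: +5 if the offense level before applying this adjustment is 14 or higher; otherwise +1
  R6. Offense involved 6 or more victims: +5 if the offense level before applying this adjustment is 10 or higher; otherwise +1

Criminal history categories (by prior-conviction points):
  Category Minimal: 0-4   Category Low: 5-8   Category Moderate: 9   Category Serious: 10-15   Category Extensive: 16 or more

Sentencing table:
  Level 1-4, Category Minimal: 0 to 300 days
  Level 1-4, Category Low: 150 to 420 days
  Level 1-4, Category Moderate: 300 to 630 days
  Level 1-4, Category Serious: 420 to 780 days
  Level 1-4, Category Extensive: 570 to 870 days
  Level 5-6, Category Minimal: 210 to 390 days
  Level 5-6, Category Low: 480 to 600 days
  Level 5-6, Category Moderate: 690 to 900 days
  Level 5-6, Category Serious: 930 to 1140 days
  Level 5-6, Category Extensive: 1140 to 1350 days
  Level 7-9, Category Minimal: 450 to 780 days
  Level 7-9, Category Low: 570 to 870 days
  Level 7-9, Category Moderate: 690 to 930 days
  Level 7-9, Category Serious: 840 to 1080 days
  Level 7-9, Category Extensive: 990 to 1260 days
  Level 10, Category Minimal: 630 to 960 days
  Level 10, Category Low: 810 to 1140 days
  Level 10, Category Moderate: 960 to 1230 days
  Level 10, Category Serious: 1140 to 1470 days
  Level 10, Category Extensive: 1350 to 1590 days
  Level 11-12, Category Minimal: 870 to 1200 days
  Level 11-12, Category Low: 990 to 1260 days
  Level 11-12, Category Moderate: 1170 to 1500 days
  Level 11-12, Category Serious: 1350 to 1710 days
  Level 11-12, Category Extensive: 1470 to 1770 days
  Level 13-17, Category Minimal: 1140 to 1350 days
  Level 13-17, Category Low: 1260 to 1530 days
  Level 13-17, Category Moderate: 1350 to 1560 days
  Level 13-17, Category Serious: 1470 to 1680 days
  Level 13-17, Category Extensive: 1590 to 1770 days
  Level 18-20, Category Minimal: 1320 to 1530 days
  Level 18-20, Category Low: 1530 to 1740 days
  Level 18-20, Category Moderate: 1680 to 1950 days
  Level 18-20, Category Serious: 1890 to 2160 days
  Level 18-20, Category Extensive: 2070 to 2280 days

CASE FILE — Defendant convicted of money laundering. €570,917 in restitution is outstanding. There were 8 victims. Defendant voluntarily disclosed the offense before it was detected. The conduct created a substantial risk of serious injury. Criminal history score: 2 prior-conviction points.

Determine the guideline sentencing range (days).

Base offense level for money laundering: 12.
R1 applies: 12 + 1 = 13.
R2 applies: 13 + 2 = 15.
R3 applies: 15 − 1 = 14.
R4 does not apply.
R6 applies (level before this adjustment is 14 ≥ 10, so +5): 14 + 5 = 19.
Final offense level: 19.
Criminal history: 2 prior points → Category Minimal (0-4).
Level 19 falls in the 18-20 band.
Grid: Level 18-20 × Category Minimal = 1320-1530 days.

1320-1530 days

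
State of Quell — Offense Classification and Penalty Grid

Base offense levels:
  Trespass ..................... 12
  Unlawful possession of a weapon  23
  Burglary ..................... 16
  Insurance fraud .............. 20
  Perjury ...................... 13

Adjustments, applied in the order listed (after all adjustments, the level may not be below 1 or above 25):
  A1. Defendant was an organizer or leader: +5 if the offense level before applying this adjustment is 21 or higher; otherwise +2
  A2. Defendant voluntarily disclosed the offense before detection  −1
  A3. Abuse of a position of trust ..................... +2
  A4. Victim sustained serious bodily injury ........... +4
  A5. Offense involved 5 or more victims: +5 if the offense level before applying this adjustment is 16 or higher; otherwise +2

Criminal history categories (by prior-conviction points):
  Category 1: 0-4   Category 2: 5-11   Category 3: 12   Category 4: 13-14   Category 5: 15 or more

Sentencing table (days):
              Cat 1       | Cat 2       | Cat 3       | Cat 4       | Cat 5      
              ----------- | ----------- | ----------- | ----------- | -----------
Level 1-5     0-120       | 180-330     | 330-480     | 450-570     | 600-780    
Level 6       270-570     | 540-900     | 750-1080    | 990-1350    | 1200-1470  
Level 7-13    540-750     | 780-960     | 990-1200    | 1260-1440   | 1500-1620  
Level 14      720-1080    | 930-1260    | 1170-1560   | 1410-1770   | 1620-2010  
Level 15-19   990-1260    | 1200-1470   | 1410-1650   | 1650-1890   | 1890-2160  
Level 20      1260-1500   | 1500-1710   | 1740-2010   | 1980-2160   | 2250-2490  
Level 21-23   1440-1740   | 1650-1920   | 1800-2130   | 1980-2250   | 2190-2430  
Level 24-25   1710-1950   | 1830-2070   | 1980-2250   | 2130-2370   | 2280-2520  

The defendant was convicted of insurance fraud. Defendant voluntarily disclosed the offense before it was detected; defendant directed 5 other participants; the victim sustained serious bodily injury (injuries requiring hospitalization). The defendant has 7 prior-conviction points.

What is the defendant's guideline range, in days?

1830-2070 days

Base offense level for insurance fraud: 20.
A1 applies (level before this adjustment is 20 < 21, so +2): 20 + 2 = 22.
A2 applies: 22 − 1 = 21.
A4 applies: 21 + 4 = 25.
A5 does not apply.
Final offense level: 25.
Criminal history: 7 prior points → Category 2 (5-11).
Level 25 falls in the 24-25 band.
Grid: Level 24-25 × Category 2 = 1830-2070 days.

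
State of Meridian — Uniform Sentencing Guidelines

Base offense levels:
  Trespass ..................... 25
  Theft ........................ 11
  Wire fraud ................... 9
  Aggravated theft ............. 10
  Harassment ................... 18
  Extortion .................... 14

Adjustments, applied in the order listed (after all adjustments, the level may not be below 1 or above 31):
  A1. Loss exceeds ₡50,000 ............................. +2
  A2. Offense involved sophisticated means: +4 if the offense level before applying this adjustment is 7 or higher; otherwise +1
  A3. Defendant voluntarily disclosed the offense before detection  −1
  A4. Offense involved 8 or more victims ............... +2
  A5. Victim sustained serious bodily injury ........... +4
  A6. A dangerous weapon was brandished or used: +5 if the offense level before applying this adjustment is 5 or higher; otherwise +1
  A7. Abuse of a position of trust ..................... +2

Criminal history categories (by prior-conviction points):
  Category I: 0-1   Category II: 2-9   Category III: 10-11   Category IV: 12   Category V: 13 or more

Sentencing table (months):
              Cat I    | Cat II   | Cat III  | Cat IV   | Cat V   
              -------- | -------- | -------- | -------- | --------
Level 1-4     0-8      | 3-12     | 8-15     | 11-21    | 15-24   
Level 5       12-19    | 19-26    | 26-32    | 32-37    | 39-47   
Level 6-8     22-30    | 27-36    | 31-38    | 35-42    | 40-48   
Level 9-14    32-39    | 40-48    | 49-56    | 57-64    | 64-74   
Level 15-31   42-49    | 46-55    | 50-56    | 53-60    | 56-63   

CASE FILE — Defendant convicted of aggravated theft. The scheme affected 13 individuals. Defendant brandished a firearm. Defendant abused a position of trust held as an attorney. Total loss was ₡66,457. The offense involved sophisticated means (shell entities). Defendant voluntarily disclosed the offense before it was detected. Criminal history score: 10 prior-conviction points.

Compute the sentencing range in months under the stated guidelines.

50-56 months

Base offense level for aggravated theft: 10.
A1 applies: 10 + 2 = 12.
A2 applies (level before this adjustment is 12 ≥ 7, so +4): 12 + 4 = 16.
A3 applies: 16 − 1 = 15.
A4 applies: 15 + 2 = 17.
A6 applies (level before this adjustment is 17 ≥ 5, so +5): 17 + 5 = 22.
A7 applies: 22 + 2 = 24.
Final offense level: 24.
Criminal history: 10 prior points → Category III (10-11).
Level 24 falls in the 15-31 band.
Grid: Level 15-31 × Category III = 50-56 months.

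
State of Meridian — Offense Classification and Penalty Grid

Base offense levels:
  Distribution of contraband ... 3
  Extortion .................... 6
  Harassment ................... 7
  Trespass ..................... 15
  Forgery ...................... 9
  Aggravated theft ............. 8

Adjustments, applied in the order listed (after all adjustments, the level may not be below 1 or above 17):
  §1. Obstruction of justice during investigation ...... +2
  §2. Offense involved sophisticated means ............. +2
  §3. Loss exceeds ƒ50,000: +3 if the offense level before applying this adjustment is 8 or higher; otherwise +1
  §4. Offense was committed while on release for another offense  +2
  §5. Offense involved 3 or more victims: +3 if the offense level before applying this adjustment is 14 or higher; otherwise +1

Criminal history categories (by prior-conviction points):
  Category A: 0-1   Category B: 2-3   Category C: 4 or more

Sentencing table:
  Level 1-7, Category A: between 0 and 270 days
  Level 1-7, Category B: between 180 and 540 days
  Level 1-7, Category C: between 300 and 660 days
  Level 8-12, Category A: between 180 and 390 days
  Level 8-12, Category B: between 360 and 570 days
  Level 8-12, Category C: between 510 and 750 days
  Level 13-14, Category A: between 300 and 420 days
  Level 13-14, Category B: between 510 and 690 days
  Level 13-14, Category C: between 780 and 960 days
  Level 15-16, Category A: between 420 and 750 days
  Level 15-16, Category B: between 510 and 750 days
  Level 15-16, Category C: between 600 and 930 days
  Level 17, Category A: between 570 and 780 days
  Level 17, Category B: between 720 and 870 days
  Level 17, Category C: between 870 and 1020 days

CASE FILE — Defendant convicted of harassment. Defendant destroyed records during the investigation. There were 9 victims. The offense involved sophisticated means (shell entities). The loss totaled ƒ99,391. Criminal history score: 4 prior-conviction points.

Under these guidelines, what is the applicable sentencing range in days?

Base offense level for harassment: 7.
§1 applies: 7 + 2 = 9.
§2 applies: 9 + 2 = 11.
§3 applies (level before this adjustment is 11 ≥ 8, so +3): 11 + 3 = 14.
§5 applies (level before this adjustment is 14 ≥ 14, so +3): 14 + 3 = 17.
Final offense level: 17.
Criminal history: 4 prior points → Category C (4+).
Level 17 falls in the 17 band.
Grid: Level 17 × Category C = 870-1020 days.

870-1020 days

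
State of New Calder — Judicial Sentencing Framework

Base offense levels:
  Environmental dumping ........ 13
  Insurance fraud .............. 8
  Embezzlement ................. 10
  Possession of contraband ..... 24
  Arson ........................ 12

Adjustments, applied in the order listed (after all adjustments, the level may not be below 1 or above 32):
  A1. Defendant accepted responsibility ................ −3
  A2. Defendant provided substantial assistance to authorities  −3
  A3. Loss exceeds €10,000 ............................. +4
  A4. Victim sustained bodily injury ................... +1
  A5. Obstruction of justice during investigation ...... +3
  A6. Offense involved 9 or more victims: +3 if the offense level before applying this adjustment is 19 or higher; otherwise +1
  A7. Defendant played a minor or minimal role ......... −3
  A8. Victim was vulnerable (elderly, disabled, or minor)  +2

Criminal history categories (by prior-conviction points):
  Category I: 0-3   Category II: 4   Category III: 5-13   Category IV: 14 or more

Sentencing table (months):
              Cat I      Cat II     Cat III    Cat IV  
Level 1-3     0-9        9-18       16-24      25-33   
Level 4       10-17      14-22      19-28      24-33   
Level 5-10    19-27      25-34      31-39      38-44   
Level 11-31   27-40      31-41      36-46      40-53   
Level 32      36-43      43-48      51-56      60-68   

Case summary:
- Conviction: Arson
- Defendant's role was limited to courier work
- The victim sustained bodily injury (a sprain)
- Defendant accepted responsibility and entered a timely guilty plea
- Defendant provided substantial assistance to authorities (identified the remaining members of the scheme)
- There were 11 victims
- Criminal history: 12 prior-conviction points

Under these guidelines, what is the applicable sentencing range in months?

Base offense level for arson: 12.
A1 applies: 12 − 3 = 9.
A2 applies: 9 − 3 = 6.
A4 applies: 6 + 1 = 7.
A6 applies (level before this adjustment is 7 < 19, so +1): 7 + 1 = 8.
A7 applies: 8 − 3 = 5.
Final offense level: 5.
Criminal history: 12 prior points → Category III (5-13).
Level 5 falls in the 5-10 band.
Grid: Level 5-10 × Category III = 31-39 months.

31-39 months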